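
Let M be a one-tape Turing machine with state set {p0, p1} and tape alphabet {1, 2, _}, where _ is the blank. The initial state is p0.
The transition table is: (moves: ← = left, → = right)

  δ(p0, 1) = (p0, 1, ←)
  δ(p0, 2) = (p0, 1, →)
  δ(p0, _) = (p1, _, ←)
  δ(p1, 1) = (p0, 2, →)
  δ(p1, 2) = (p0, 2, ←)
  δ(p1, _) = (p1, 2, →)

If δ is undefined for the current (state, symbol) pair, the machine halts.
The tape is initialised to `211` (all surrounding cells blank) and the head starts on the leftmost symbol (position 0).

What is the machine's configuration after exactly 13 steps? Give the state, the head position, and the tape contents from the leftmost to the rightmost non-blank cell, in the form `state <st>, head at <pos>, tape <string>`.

state=p0 head=0 tape=__[2]11   (p0,2)→(p0,1,→)
state=p0 head=1 tape=__1[1]1   (p0,1)→(p0,1,←)
state=p0 head=0 tape=__[1]11   (p0,1)→(p0,1,←)
state=p0 head=-1 tape=_[_]111   (p0,_)→(p1,_,←)
state=p1 head=-2 tape=[_]_111   (p1,_)→(p1,2,→)
state=p1 head=-1 tape=2[_]111   (p1,_)→(p1,2,→)
state=p1 head=0 tape=22[1]11   (p1,1)→(p0,2,→)
state=p0 head=1 tape=222[1]1   (p0,1)→(p0,1,←)
state=p0 head=0 tape=22[2]11   (p0,2)→(p0,1,→)
state=p0 head=1 tape=221[1]1   (p0,1)→(p0,1,←)
state=p0 head=0 tape=22[1]11   (p0,1)→(p0,1,←)
state=p0 head=-1 tape=2[2]111   (p0,2)→(p0,1,→)
state=p0 head=0 tape=21[1]11   (p0,1)→(p0,1,←)
state=p0 head=-1 tape=2[1]111
After 13 steps: state p0, head at -1, tape 21111.

state p0, head at -1, tape 21111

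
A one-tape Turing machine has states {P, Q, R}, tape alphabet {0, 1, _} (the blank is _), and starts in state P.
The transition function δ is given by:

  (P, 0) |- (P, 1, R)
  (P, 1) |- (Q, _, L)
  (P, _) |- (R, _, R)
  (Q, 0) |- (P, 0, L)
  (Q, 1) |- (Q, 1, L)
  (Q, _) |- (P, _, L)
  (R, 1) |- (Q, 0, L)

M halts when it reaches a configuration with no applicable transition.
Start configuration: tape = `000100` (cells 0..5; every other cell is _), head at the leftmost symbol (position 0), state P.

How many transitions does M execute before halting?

state=P head=0 tape=__[0]00100   (P,0)→(P,1,R)
state=P head=1 tape=__1[0]0100   (P,0)→(P,1,R)
state=P head=2 tape=__11[0]100   (P,0)→(P,1,R)
state=P head=3 tape=__111[1]00   (P,1)→(Q,_,L)
state=Q head=2 tape=__11[1]_00   (Q,1)→(Q,1,L)
state=Q head=1 tape=__1[1]1_00   (Q,1)→(Q,1,L)
state=Q head=0 tape=__[1]11_00   (Q,1)→(Q,1,L)
state=Q head=-1 tape=_[_]111_00   (Q,_)→(P,_,L)
state=P head=-2 tape=[_]_111_00   (P,_)→(R,_,R)
state=R head=-1 tape=_[_]111_00
M halts after 9 transitions.

9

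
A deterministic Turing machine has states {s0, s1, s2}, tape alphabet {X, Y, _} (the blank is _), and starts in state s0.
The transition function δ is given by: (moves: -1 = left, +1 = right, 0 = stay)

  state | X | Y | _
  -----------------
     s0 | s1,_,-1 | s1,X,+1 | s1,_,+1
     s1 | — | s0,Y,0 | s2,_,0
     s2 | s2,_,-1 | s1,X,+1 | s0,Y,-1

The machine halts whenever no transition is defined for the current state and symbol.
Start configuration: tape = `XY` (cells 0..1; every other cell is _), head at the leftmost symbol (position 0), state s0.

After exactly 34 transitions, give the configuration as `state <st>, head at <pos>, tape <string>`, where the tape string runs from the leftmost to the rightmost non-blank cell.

state s2, head at -5, tape YYYYY

state=s0 head=0 tape=_____[X]Y   (s0,X)→(s1,_,-1)
state=s1 head=-1 tape=____[_]_Y   (s1,_)→(s2,_,0)
state=s2 head=-1 tape=____[_]_Y   (s2,_)→(s0,Y,-1)
state=s0 head=-2 tape=___[_]Y_Y   (s0,_)→(s1,_,+1)
state=s1 head=-1 tape=____[Y]_Y   (s1,Y)→(s0,Y,0)
state=s0 head=-1 tape=____[Y]_Y   (s0,Y)→(s1,X,+1)
state=s1 head=0 tape=____X[_]Y   (s1,_)→(s2,_,0)
state=s2 head=0 tape=____X[_]Y   (s2,_)→(s0,Y,-1)
state=s0 head=-1 tape=____[X]YY   (s0,X)→(s1,_,-1)
state=s1 head=-2 tape=___[_]_YY   (s1,_)→(s2,_,0)
state=s2 head=-2 tape=___[_]_YY   (s2,_)→(s0,Y,-1)
state=s0 head=-3 tape=__[_]Y_YY   (s0,_)→(s1,_,+1)
state=s1 head=-2 tape=___[Y]_YY   (s1,Y)→(s0,Y,0)
state=s0 head=-2 tape=___[Y]_YY   (s0,Y)→(s1,X,+1)
state=s1 head=-1 tape=___X[_]YY   (s1,_)→(s2,_,0)
state=s2 head=-1 tape=___X[_]YY   (s2,_)→(s0,Y,-1)
state=s0 head=-2 tape=___[X]YYY   (s0,X)→(s1,_,-1)
state=s1 head=-3 tape=__[_]_YYY   (s1,_)→(s2,_,0)
state=s2 head=-3 tape=__[_]_YYY   (s2,_)→(s0,Y,-1)
state=s0 head=-4 tape=_[_]Y_YYY   (s0,_)→(s1,_,+1)
state=s1 head=-3 tape=__[Y]_YYY   (s1,Y)→(s0,Y,0)
state=s0 head=-3 tape=__[Y]_YYY   (s0,Y)→(s1,X,+1)
state=s1 head=-2 tape=__X[_]YYY   (s1,_)→(s2,_,0)
state=s2 head=-2 tape=__X[_]YYY   (s2,_)→(s0,Y,-1)
state=s0 head=-3 tape=__[X]YYYY   (s0,X)→(s1,_,-1)
state=s1 head=-4 tape=_[_]_YYYY   (s1,_)→(s2,_,0)
state=s2 head=-4 tape=_[_]_YYYY   (s2,_)→(s0,Y,-1)
state=s0 head=-5 tape=[_]Y_YYYY   (s0,_)→(s1,_,+1)
state=s1 head=-4 tape=_[Y]_YYYY   (s1,Y)→(s0,Y,0)
state=s0 head=-4 tape=_[Y]_YYYY   (s0,Y)→(s1,X,+1)
state=s1 head=-3 tape=_X[_]YYYY   (s1,_)→(s2,_,0)
state=s2 head=-3 tape=_X[_]YYYY   (s2,_)→(s0,Y,-1)
state=s0 head=-4 tape=_[X]YYYYY   (s0,X)→(s1,_,-1)
state=s1 head=-5 tape=[_]_YYYYY   (s1,_)→(s2,_,0)
state=s2 head=-5 tape=[_]_YYYYY
After 34 steps: state s2, head at -5, tape YYYYY.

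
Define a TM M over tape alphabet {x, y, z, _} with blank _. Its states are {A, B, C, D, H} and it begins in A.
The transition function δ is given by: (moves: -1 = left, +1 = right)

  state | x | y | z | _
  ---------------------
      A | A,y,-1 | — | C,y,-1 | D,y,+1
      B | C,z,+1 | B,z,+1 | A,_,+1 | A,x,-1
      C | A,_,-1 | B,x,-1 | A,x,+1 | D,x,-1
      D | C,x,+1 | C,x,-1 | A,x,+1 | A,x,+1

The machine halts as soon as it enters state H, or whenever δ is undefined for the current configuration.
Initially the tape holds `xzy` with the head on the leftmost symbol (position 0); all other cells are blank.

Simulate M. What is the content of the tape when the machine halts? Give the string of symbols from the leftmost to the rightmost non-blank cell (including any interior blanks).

yy_xzy

A | ___[x]zy   read x → write y, move -1, go to A
A | __[_]yzy   read _ → write y, move +1, go to D
D | __y[y]zy   read y → write x, move -1, go to C
C | __[y]xzy   read y → write x, move -1, go to B
B | _[_]xxzy   read _ → write x, move -1, go to A
A | [_]xxxzy   read _ → write y, move +1, go to D
D | y[x]xxzy   read x → write x, move +1, go to C
C | yx[x]xzy   read x → write _, move -1, go to A
A | y[x]_xzy   read x → write y, move -1, go to A
A | [y]y_xzy
The non-blank tape span at halt is yy_xzy.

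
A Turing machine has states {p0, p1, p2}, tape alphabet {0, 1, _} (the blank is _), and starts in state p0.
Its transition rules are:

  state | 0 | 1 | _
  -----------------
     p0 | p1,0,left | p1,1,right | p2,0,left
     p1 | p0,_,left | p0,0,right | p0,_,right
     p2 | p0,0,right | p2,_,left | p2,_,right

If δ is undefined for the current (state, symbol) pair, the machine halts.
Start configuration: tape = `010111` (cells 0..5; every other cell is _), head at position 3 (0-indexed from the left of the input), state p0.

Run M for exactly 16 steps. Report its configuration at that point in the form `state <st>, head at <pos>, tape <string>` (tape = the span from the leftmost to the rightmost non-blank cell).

state=p0 head=3 tape=010[1]11___   (p0,1)→(p1,1,right)
state=p1 head=4 tape=0101[1]1___   (p1,1)→(p0,0,right)
state=p0 head=5 tape=01010[1]___   (p0,1)→(p1,1,right)
state=p1 head=6 tape=010101[_]__   (p1,_)→(p0,_,right)
state=p0 head=7 tape=010101_[_]_   (p0,_)→(p2,0,left)
state=p2 head=6 tape=010101[_]0_   (p2,_)→(p2,_,right)
state=p2 head=7 tape=010101_[0]_   (p2,0)→(p0,0,right)
state=p0 head=8 tape=010101_0[_]   (p0,_)→(p2,0,left)
state=p2 head=7 tape=010101_[0]0   (p2,0)→(p0,0,right)
state=p0 head=8 tape=010101_0[0]   (p0,0)→(p1,0,left)
state=p1 head=7 tape=010101_[0]0   (p1,0)→(p0,_,left)
state=p0 head=6 tape=010101[_]_0   (p0,_)→(p2,0,left)
state=p2 head=5 tape=01010[1]0_0   (p2,1)→(p2,_,left)
state=p2 head=4 tape=0101[0]_0_0   (p2,0)→(p0,0,right)
state=p0 head=5 tape=01010[_]0_0   (p0,_)→(p2,0,left)
state=p2 head=4 tape=0101[0]00_0   (p2,0)→(p0,0,right)
state=p0 head=5 tape=01010[0]0_0
After 16 steps: state p0, head at 5, tape 0101000_0.

state p0, head at 5, tape 0101000_0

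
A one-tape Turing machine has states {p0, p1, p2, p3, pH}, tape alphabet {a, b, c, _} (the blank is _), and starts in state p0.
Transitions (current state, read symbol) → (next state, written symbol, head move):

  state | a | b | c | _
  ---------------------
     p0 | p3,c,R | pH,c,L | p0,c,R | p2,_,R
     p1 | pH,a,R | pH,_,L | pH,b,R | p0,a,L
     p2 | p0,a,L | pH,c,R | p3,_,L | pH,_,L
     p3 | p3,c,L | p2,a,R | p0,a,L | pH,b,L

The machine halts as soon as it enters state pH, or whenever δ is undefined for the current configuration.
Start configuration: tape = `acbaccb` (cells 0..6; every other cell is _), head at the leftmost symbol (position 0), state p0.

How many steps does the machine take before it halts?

22

p0 | [a]cbaccb_   read a → write c, move R, go to p3
p3 | c[c]baccb_   read c → write a, move L, go to p0
p0 | [c]abaccb_   read c → write c, move R, go to p0
p0 | c[a]baccb_   read a → write c, move R, go to p3
p3 | cc[b]accb_   read b → write a, move R, go to p2
p2 | cca[a]ccb_   read a → write a, move L, go to p0
p0 | cc[a]accb_   read a → write c, move R, go to p3
p3 | ccc[a]ccb_   read a → write c, move L, go to p3
p3 | cc[c]cccb_   read c → write a, move L, go to p0
p0 | c[c]acccb_   read c → write c, move R, go to p0
p0 | cc[a]cccb_   read a → write c, move R, go to p3
p3 | ccc[c]ccb_   read c → write a, move L, go to p0
p0 | cc[c]accb_   read c → write c, move R, go to p0
p0 | ccc[a]ccb_   read a → write c, move R, go to p3
p3 | cccc[c]cb_   read c → write a, move L, go to p0
p0 | ccc[c]acb_   read c → write c, move R, go to p0
p0 | cccc[a]cb_   read a → write c, move R, go to p3
p3 | ccccc[c]b_   read c → write a, move L, go to p0
p0 | cccc[c]ab_   read c → write c, move R, go to p0
p0 | ccccc[a]b_   read a → write c, move R, go to p3
p3 | cccccc[b]_   read b → write a, move R, go to p2
p2 | cccccca[_]   read _ → write _, move L, go to pH
pH | cccccc[a]_
M halts after 22 transitions.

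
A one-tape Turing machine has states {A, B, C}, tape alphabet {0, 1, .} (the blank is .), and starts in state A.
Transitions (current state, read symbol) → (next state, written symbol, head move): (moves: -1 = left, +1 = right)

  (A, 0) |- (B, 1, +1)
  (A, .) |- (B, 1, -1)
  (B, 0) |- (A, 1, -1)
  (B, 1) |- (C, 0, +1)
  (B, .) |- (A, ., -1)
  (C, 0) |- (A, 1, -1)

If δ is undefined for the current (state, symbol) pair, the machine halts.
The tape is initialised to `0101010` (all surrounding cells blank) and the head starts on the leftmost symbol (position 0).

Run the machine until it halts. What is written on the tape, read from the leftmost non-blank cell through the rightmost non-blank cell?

1101010

state=A head=0 tape=[0]101010   (A,0)→(B,1,+1)
state=B head=1 tape=1[1]01010   (B,1)→(C,0,+1)
state=C head=2 tape=10[0]1010   (C,0)→(A,1,-1)
state=A head=1 tape=1[0]11010   (A,0)→(B,1,+1)
state=B head=2 tape=11[1]1010   (B,1)→(C,0,+1)
state=C head=3 tape=110[1]010
The non-blank tape span at halt is 1101010.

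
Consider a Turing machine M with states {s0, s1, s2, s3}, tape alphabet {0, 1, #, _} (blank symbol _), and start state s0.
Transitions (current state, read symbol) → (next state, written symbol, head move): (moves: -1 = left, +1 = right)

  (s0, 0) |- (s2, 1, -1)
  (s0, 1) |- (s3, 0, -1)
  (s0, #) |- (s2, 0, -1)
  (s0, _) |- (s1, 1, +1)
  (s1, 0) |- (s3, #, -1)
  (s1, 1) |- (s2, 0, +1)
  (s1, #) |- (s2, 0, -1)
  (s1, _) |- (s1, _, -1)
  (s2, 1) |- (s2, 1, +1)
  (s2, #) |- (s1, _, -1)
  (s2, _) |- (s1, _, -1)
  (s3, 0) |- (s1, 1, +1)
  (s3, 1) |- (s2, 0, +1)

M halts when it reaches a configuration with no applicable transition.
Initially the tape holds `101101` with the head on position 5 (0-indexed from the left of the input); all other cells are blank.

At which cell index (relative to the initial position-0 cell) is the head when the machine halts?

state=s0 head=5 tape=10110[1]   (s0,1)→(s3,0,-1)
state=s3 head=4 tape=1011[0]0   (s3,0)→(s1,1,+1)
state=s1 head=5 tape=10111[0]   (s1,0)→(s3,#,-1)
state=s3 head=4 tape=1011[1]#   (s3,1)→(s2,0,+1)
state=s2 head=5 tape=10110[#]   (s2,#)→(s1,_,-1)
state=s1 head=4 tape=1011[0]_   (s1,0)→(s3,#,-1)
state=s3 head=3 tape=101[1]#_   (s3,1)→(s2,0,+1)
state=s2 head=4 tape=1010[#]_   (s2,#)→(s1,_,-1)
state=s1 head=3 tape=101[0]__   (s1,0)→(s3,#,-1)
state=s3 head=2 tape=10[1]#__   (s3,1)→(s2,0,+1)
state=s2 head=3 tape=100[#]__   (s2,#)→(s1,_,-1)
state=s1 head=2 tape=10[0]___   (s1,0)→(s3,#,-1)
state=s3 head=1 tape=1[0]#___   (s3,0)→(s1,1,+1)
state=s1 head=2 tape=11[#]___   (s1,#)→(s2,0,-1)
state=s2 head=1 tape=1[1]0___   (s2,1)→(s2,1,+1)
state=s2 head=2 tape=11[0]___
At halt the head is at cell 2.

2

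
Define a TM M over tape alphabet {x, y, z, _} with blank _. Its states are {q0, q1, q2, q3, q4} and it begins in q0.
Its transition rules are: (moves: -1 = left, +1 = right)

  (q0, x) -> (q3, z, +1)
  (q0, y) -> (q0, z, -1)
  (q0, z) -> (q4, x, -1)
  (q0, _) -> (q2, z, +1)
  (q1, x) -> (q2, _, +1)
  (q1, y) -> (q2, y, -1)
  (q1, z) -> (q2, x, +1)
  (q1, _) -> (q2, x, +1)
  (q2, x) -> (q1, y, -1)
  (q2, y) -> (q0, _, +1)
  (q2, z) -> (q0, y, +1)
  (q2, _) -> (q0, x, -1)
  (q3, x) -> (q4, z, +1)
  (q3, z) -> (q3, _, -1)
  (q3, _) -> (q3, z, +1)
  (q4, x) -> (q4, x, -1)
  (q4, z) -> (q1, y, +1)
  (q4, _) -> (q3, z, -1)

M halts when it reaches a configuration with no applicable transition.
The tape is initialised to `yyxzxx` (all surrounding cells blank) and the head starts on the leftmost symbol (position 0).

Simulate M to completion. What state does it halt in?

q3

state=q0 head=0 tape=____[y]yxzxx   (q0,y)→(q0,z,-1)
state=q0 head=-1 tape=___[_]zyxzxx   (q0,_)→(q2,z,+1)
state=q2 head=0 tape=___z[z]yxzxx   (q2,z)→(q0,y,+1)
state=q0 head=1 tape=___zy[y]xzxx   (q0,y)→(q0,z,-1)
state=q0 head=0 tape=___z[y]zxzxx   (q0,y)→(q0,z,-1)
state=q0 head=-1 tape=___[z]zzxzxx   (q0,z)→(q4,x,-1)
state=q4 head=-2 tape=__[_]xzzxzxx   (q4,_)→(q3,z,-1)
state=q3 head=-3 tape=_[_]zxzzxzxx   (q3,_)→(q3,z,+1)
state=q3 head=-2 tape=_z[z]xzzxzxx   (q3,z)→(q3,_,-1)
state=q3 head=-3 tape=_[z]_xzzxzxx   (q3,z)→(q3,_,-1)
state=q3 head=-4 tape=[_]__xzzxzxx   (q3,_)→(q3,z,+1)
state=q3 head=-3 tape=z[_]_xzzxzxx   (q3,_)→(q3,z,+1)
state=q3 head=-2 tape=zz[_]xzzxzxx   (q3,_)→(q3,z,+1)
state=q3 head=-1 tape=zzz[x]zzxzxx   (q3,x)→(q4,z,+1)
state=q4 head=0 tape=zzzz[z]zxzxx   (q4,z)→(q1,y,+1)
state=q1 head=1 tape=zzzzy[z]xzxx   (q1,z)→(q2,x,+1)
state=q2 head=2 tape=zzzzyx[x]zxx   (q2,x)→(q1,y,-1)
state=q1 head=1 tape=zzzzy[x]yzxx   (q1,x)→(q2,_,+1)
state=q2 head=2 tape=zzzzy_[y]zxx   (q2,y)→(q0,_,+1)
state=q0 head=3 tape=zzzzy__[z]xx   (q0,z)→(q4,x,-1)
state=q4 head=2 tape=zzzzy_[_]xxx   (q4,_)→(q3,z,-1)
state=q3 head=1 tape=zzzzy[_]zxxx   (q3,_)→(q3,z,+1)
state=q3 head=2 tape=zzzzyz[z]xxx   (q3,z)→(q3,_,-1)
state=q3 head=1 tape=zzzzy[z]_xxx   (q3,z)→(q3,_,-1)
state=q3 head=0 tape=zzzz[y]__xxx
No transition is defined for (q3, y); M halts in state q3.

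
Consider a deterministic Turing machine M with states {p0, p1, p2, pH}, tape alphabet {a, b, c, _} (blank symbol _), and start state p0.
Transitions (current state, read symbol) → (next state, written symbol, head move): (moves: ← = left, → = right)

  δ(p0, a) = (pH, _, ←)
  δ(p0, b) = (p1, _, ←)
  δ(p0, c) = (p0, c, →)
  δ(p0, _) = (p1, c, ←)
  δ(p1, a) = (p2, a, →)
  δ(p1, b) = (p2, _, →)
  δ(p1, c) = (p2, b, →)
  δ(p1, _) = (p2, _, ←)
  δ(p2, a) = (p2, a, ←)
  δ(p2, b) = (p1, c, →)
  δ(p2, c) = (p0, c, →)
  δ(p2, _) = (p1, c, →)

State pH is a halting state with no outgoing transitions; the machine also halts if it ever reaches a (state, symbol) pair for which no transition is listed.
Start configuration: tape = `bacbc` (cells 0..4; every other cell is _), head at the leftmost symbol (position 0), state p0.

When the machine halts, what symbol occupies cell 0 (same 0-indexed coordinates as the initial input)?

state=p0 head=0 tape=__[b]acbc   (p0,b)→(p1,_,←)
state=p1 head=-1 tape=_[_]_acbc   (p1,_)→(p2,_,←)
state=p2 head=-2 tape=[_]__acbc   (p2,_)→(p1,c,→)
state=p1 head=-1 tape=c[_]_acbc   (p1,_)→(p2,_,←)
state=p2 head=-2 tape=[c]__acbc   (p2,c)→(p0,c,→)
state=p0 head=-1 tape=c[_]_acbc   (p0,_)→(p1,c,←)
state=p1 head=-2 tape=[c]c_acbc   (p1,c)→(p2,b,→)
state=p2 head=-1 tape=b[c]_acbc   (p2,c)→(p0,c,→)
state=p0 head=0 tape=bc[_]acbc   (p0,_)→(p1,c,←)
state=p1 head=-1 tape=b[c]cacbc   (p1,c)→(p2,b,→)
state=p2 head=0 tape=bb[c]acbc   (p2,c)→(p0,c,→)
state=p0 head=1 tape=bbc[a]cbc   (p0,a)→(pH,_,←)
state=pH head=0 tape=bb[c]_cbc
Cell 0 holds c when M halts.

c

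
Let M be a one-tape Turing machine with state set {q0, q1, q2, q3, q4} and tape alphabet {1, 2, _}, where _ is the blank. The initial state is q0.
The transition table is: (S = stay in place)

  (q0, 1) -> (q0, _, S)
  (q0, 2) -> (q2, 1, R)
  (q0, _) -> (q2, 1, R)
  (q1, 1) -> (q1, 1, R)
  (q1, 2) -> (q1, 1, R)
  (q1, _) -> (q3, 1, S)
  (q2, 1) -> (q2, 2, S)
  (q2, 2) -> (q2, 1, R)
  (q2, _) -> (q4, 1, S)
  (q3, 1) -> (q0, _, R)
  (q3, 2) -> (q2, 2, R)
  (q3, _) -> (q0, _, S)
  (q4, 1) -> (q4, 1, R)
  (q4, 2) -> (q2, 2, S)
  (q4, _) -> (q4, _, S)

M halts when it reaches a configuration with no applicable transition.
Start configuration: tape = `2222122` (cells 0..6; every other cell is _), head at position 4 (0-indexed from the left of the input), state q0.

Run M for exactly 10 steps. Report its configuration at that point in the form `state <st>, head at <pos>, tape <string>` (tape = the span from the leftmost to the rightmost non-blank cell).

state q4, head at 8, tape 22221111

q0 | 2222[1]22__   read 1 → write _, move S, go to q0
q0 | 2222[_]22__   read _ → write 1, move R, go to q2
q2 | 22221[2]2__   read 2 → write 1, move R, go to q2
q2 | 222211[2]__   read 2 → write 1, move R, go to q2
q2 | 2222111[_]_   read _ → write 1, move S, go to q4
q4 | 2222111[1]_   read 1 → write 1, move R, go to q4
q4 | 22221111[_]   read _ → write _, move S, go to q4
q4 | 22221111[_]   read _ → write _, move S, go to q4
q4 | 22221111[_]   read _ → write _, move S, go to q4
q4 | 22221111[_]   read _ → write _, move S, go to q4
q4 | 22221111[_]
After 10 steps: state q4, head at 8, tape 22221111.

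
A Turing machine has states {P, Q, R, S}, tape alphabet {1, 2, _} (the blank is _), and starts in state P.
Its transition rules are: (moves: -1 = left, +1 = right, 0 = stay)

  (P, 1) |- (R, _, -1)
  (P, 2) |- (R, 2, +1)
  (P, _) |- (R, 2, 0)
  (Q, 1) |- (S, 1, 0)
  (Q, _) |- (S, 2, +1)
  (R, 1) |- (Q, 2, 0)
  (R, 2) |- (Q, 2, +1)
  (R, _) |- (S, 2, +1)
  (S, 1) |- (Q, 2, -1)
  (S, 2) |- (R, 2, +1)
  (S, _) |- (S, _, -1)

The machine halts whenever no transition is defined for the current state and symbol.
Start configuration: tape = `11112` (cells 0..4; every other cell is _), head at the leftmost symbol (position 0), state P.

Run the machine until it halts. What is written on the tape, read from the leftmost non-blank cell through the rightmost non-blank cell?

state=P head=0 tape=_[1]1112   (P,1)→(R,_,-1)
state=R head=-1 tape=[_]_1112   (R,_)→(S,2,+1)
state=S head=0 tape=2[_]1112   (S,_)→(S,_,-1)
state=S head=-1 tape=[2]_1112   (S,2)→(R,2,+1)
state=R head=0 tape=2[_]1112   (R,_)→(S,2,+1)
state=S head=1 tape=22[1]112   (S,1)→(Q,2,-1)
state=Q head=0 tape=2[2]2112
The non-blank tape span at halt is 222112.

222112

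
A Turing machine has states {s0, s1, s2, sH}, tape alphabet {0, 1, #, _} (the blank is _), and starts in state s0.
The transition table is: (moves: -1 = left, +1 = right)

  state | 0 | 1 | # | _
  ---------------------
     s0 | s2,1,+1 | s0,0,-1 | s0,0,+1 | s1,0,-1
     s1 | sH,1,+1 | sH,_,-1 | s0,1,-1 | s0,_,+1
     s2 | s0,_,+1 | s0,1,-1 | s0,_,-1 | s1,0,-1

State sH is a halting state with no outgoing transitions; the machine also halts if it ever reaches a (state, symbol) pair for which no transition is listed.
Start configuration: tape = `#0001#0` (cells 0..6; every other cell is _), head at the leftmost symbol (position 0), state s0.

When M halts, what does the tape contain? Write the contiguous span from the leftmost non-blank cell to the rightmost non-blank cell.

state=s0 head=0 tape=[#]0001#0   (s0,#)→(s0,0,+1)
state=s0 head=1 tape=0[0]001#0   (s0,0)→(s2,1,+1)
state=s2 head=2 tape=01[0]01#0   (s2,0)→(s0,_,+1)
state=s0 head=3 tape=01_[0]1#0   (s0,0)→(s2,1,+1)
state=s2 head=4 tape=01_1[1]#0   (s2,1)→(s0,1,-1)
state=s0 head=3 tape=01_[1]1#0   (s0,1)→(s0,0,-1)
state=s0 head=2 tape=01[_]01#0   (s0,_)→(s1,0,-1)
state=s1 head=1 tape=0[1]001#0   (s1,1)→(sH,_,-1)
state=sH head=0 tape=[0]_001#0
The non-blank tape span at halt is 0_001#0.

0_001#0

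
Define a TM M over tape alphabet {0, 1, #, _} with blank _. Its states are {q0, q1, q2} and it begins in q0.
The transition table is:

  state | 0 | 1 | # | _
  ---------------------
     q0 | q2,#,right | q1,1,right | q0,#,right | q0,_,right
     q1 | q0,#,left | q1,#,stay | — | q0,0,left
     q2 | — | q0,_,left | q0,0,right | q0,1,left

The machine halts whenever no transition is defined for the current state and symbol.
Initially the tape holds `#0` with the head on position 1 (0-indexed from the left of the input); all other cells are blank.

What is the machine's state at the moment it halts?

state=q0 head=1 tape=#[0]__   (q0,0)→(q2,#,right)
state=q2 head=2 tape=##[_]_   (q2,_)→(q0,1,left)
state=q0 head=1 tape=#[#]1_   (q0,#)→(q0,#,right)
state=q0 head=2 tape=##[1]_   (q0,1)→(q1,1,right)
state=q1 head=3 tape=##1[_]   (q1,_)→(q0,0,left)
state=q0 head=2 tape=##[1]0   (q0,1)→(q1,1,right)
state=q1 head=3 tape=##1[0]   (q1,0)→(q0,#,left)
state=q0 head=2 tape=##[1]#   (q0,1)→(q1,1,right)
state=q1 head=3 tape=##1[#]
No transition is defined for (q1, #); M halts in state q1.

q1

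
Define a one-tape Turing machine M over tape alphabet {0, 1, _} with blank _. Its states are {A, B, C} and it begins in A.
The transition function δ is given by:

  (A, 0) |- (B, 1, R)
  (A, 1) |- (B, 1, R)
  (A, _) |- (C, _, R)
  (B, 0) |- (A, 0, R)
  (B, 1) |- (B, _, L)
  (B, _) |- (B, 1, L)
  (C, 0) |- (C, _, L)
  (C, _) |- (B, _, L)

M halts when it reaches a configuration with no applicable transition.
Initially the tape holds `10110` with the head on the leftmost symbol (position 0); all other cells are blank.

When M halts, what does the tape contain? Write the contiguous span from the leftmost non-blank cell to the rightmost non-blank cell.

A | [1]0110   read 1 → write 1, move R, go to B
B | 1[0]110   read 0 → write 0, move R, go to A
A | 10[1]10   read 1 → write 1, move R, go to B
B | 101[1]0   read 1 → write _, move L, go to B
B | 10[1]_0   read 1 → write _, move L, go to B
B | 1[0]__0   read 0 → write 0, move R, go to A
A | 10[_]_0   read _ → write _, move R, go to C
C | 10_[_]0   read _ → write _, move L, go to B
B | 10[_]_0   read _ → write 1, move L, go to B
B | 1[0]1_0   read 0 → write 0, move R, go to A
A | 10[1]_0   read 1 → write 1, move R, go to B
B | 101[_]0   read _ → write 1, move L, go to B
B | 10[1]10   read 1 → write _, move L, go to B
B | 1[0]_10   read 0 → write 0, move R, go to A
A | 10[_]10   read _ → write _, move R, go to C
C | 10_[1]0
The non-blank tape span at halt is 10_10.

10_10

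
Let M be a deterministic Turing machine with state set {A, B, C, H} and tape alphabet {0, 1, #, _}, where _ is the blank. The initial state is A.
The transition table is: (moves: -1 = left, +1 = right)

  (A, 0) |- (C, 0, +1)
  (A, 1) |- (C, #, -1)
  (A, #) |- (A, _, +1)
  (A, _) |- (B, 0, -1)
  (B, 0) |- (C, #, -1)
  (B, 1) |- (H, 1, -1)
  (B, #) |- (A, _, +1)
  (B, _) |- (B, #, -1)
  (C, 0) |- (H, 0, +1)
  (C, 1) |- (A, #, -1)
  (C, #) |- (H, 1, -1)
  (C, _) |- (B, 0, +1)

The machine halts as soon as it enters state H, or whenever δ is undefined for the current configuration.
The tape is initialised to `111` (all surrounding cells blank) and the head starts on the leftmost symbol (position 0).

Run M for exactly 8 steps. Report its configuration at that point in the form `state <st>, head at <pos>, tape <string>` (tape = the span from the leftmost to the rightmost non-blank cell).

A | _[1]11   read 1 → write #, move -1, go to C
C | [_]#11   read _ → write 0, move +1, go to B
B | 0[#]11   read # → write _, move +1, go to A
A | 0_[1]1   read 1 → write #, move -1, go to C
C | 0[_]#1   read _ → write 0, move +1, go to B
B | 00[#]1   read # → write _, move +1, go to A
A | 00_[1]   read 1 → write #, move -1, go to C
C | 00[_]#   read _ → write 0, move +1, go to B
B | 000[#]
After 8 steps: state B, head at 2, tape 000#.

state B, head at 2, tape 000#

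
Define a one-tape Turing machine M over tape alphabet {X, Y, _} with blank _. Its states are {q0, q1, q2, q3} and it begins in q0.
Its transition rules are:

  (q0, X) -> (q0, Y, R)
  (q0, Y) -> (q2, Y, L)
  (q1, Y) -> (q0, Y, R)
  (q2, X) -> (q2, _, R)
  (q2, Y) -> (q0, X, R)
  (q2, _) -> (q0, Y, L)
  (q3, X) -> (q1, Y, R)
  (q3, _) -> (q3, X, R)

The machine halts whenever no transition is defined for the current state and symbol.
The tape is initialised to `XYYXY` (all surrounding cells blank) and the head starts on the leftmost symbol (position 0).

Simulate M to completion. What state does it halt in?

q0

q0 | [X]YYXY_   read X → write Y, move R, go to q0
q0 | Y[Y]YXY_   read Y → write Y, move L, go to q2
q2 | [Y]YYXY_   read Y → write X, move R, go to q0
q0 | X[Y]YXY_   read Y → write Y, move L, go to q2
q2 | [X]YYXY_   read X → write _, move R, go to q2
q2 | _[Y]YXY_   read Y → write X, move R, go to q0
q0 | _X[Y]XY_   read Y → write Y, move L, go to q2
q2 | _[X]YXY_   read X → write _, move R, go to q2
q2 | __[Y]XY_   read Y → write X, move R, go to q0
q0 | __X[X]Y_   read X → write Y, move R, go to q0
q0 | __XY[Y]_   read Y → write Y, move L, go to q2
q2 | __X[Y]Y_   read Y → write X, move R, go to q0
q0 | __XX[Y]_   read Y → write Y, move L, go to q2
q2 | __X[X]Y_   read X → write _, move R, go to q2
q2 | __X_[Y]_   read Y → write X, move R, go to q0
q0 | __X_X[_]
No transition is defined for (q0, _); M halts in state q0.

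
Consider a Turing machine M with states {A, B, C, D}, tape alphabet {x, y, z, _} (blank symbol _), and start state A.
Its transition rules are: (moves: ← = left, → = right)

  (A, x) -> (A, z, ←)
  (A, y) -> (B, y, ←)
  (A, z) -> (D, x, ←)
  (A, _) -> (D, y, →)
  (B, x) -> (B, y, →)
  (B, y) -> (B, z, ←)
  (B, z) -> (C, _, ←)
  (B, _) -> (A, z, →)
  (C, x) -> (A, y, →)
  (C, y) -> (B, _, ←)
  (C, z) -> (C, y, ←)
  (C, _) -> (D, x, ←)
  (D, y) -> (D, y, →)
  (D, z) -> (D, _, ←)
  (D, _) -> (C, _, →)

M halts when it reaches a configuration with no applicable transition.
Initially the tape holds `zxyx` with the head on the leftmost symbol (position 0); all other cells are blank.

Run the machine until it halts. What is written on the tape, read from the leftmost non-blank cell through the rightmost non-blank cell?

yyyzyx

state=A head=0 tape=___[z]xyx   (A,z)→(D,x,←)
state=D head=-1 tape=__[_]xxyx   (D,_)→(C,_,→)
state=C head=0 tape=___[x]xyx   (C,x)→(A,y,→)
state=A head=1 tape=___y[x]yx   (A,x)→(A,z,←)
state=A head=0 tape=___[y]zyx   (A,y)→(B,y,←)
state=B head=-1 tape=__[_]yzyx   (B,_)→(A,z,→)
state=A head=0 tape=__z[y]zyx   (A,y)→(B,y,←)
state=B head=-1 tape=__[z]yzyx   (B,z)→(C,_,←)
state=C head=-2 tape=_[_]_yzyx   (C,_)→(D,x,←)
state=D head=-3 tape=[_]x_yzyx   (D,_)→(C,_,→)
state=C head=-2 tape=_[x]_yzyx   (C,x)→(A,y,→)
state=A head=-1 tape=_y[_]yzyx   (A,_)→(D,y,→)
state=D head=0 tape=_yy[y]zyx   (D,y)→(D,y,→)
state=D head=1 tape=_yyy[z]yx   (D,z)→(D,_,←)
state=D head=0 tape=_yy[y]_yx   (D,y)→(D,y,→)
state=D head=1 tape=_yyy[_]yx   (D,_)→(C,_,→)
state=C head=2 tape=_yyy_[y]x   (C,y)→(B,_,←)
state=B head=1 tape=_yyy[_]_x   (B,_)→(A,z,→)
state=A head=2 tape=_yyyz[_]x   (A,_)→(D,y,→)
state=D head=3 tape=_yyyzy[x]
The non-blank tape span at halt is yyyzyx.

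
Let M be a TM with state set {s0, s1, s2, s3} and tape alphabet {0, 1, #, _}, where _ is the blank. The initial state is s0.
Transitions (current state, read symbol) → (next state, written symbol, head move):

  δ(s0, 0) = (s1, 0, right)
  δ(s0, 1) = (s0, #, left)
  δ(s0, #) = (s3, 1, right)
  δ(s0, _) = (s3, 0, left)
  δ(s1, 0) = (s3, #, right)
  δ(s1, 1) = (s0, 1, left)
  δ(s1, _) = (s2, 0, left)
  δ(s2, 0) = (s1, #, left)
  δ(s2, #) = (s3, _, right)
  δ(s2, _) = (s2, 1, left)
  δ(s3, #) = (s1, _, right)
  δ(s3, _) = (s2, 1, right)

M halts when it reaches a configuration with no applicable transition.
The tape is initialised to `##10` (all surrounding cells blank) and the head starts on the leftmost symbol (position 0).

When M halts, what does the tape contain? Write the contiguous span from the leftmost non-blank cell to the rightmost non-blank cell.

1010

state=s0 head=0 tape=[#]#10   (s0,#)→(s3,1,right)
state=s3 head=1 tape=1[#]10   (s3,#)→(s1,_,right)
state=s1 head=2 tape=1_[1]0   (s1,1)→(s0,1,left)
state=s0 head=1 tape=1[_]10   (s0,_)→(s3,0,left)
state=s3 head=0 tape=[1]010
The non-blank tape span at halt is 1010.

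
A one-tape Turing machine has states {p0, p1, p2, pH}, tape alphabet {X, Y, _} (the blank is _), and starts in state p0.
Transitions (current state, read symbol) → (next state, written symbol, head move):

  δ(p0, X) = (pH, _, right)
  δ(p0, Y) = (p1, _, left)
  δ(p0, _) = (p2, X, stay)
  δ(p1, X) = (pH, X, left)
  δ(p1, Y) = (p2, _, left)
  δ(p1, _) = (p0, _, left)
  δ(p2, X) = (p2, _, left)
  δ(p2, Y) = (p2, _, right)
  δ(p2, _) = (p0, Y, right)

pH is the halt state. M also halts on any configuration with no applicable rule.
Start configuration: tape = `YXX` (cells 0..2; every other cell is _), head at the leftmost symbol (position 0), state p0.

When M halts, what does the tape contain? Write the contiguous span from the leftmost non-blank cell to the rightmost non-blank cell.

Y_X

state=p0 head=0 tape=___[Y]XX   (p0,Y)→(p1,_,left)
state=p1 head=-1 tape=__[_]_XX   (p1,_)→(p0,_,left)
state=p0 head=-2 tape=_[_]__XX   (p0,_)→(p2,X,stay)
state=p2 head=-2 tape=_[X]__XX   (p2,X)→(p2,_,left)
state=p2 head=-3 tape=[_]___XX   (p2,_)→(p0,Y,right)
state=p0 head=-2 tape=Y[_]__XX   (p0,_)→(p2,X,stay)
state=p2 head=-2 tape=Y[X]__XX   (p2,X)→(p2,_,left)
state=p2 head=-3 tape=[Y]___XX   (p2,Y)→(p2,_,right)
state=p2 head=-2 tape=_[_]__XX   (p2,_)→(p0,Y,right)
state=p0 head=-1 tape=_Y[_]_XX   (p0,_)→(p2,X,stay)
state=p2 head=-1 tape=_Y[X]_XX   (p2,X)→(p2,_,left)
state=p2 head=-2 tape=_[Y]__XX   (p2,Y)→(p2,_,right)
state=p2 head=-1 tape=__[_]_XX   (p2,_)→(p0,Y,right)
state=p0 head=0 tape=__Y[_]XX   (p0,_)→(p2,X,stay)
state=p2 head=0 tape=__Y[X]XX   (p2,X)→(p2,_,left)
state=p2 head=-1 tape=__[Y]_XX   (p2,Y)→(p2,_,right)
state=p2 head=0 tape=___[_]XX   (p2,_)→(p0,Y,right)
state=p0 head=1 tape=___Y[X]X   (p0,X)→(pH,_,right)
state=pH head=2 tape=___Y_[X]
The non-blank tape span at halt is Y_X.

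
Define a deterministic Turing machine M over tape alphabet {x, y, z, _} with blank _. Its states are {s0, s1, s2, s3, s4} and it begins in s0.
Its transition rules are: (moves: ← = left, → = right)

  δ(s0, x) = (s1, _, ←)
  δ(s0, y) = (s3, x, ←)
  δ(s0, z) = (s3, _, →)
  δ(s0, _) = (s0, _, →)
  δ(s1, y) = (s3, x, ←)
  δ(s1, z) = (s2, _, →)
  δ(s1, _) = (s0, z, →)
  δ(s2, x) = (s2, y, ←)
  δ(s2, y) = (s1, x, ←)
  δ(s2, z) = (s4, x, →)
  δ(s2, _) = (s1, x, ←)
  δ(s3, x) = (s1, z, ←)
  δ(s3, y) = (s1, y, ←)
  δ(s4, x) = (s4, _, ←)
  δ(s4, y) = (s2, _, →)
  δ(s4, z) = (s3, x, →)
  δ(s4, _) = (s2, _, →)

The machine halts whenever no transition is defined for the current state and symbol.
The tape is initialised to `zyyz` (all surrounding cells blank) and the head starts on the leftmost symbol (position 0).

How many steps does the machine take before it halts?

s0 | [z]yyz   read z → write _, move →, go to s3
s3 | _[y]yz   read y → write y, move ←, go to s1
s1 | [_]yyz   read _ → write z, move →, go to s0
s0 | z[y]yz   read y → write x, move ←, go to s3
s3 | [z]xyz
M halts after 4 transitions.

4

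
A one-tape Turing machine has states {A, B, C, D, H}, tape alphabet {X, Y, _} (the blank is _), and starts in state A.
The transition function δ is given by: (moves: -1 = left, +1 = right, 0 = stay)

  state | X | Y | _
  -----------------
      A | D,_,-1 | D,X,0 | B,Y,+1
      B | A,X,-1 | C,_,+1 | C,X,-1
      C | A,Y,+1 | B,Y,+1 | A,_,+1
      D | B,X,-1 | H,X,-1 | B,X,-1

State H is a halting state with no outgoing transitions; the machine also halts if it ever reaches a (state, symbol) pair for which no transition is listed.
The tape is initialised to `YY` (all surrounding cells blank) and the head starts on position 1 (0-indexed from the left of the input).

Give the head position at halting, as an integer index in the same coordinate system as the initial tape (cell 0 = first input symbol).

A | Y[Y]__   read Y → write X, move 0, go to D
D | Y[X]__   read X → write X, move -1, go to B
B | [Y]X__   read Y → write _, move +1, go to C
C | _[X]__   read X → write Y, move +1, go to A
A | _Y[_]_   read _ → write Y, move +1, go to B
B | _YY[_]   read _ → write X, move -1, go to C
C | _Y[Y]X   read Y → write Y, move +1, go to B
B | _YY[X]   read X → write X, move -1, go to A
A | _Y[Y]X   read Y → write X, move 0, go to D
D | _Y[X]X   read X → write X, move -1, go to B
B | _[Y]XX   read Y → write _, move +1, go to C
C | __[X]X   read X → write Y, move +1, go to A
A | __Y[X]   read X → write _, move -1, go to D
D | __[Y]_   read Y → write X, move -1, go to H
H | _[_]X_
At halt the head is at cell 1.

1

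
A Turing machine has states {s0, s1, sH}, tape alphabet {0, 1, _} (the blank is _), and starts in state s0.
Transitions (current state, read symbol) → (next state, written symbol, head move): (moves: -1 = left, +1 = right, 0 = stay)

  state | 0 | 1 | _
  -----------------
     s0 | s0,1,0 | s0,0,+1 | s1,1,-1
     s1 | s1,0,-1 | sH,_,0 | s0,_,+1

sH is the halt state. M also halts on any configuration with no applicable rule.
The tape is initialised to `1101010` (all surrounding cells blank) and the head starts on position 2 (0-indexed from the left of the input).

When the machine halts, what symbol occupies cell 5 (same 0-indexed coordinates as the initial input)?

s0 | 11[0]1010_   read 0 → write 1, move 0, go to s0
s0 | 11[1]1010_   read 1 → write 0, move +1, go to s0
s0 | 110[1]010_   read 1 → write 0, move +1, go to s0
s0 | 1100[0]10_   read 0 → write 1, move 0, go to s0
s0 | 1100[1]10_   read 1 → write 0, move +1, go to s0
s0 | 11000[1]0_   read 1 → write 0, move +1, go to s0
s0 | 110000[0]_   read 0 → write 1, move 0, go to s0
s0 | 110000[1]_   read 1 → write 0, move +1, go to s0
s0 | 1100000[_]   read _ → write 1, move -1, go to s1
s1 | 110000[0]1   read 0 → write 0, move -1, go to s1
s1 | 11000[0]01   read 0 → write 0, move -1, go to s1
s1 | 1100[0]001   read 0 → write 0, move -1, go to s1
s1 | 110[0]0001   read 0 → write 0, move -1, go to s1
s1 | 11[0]00001   read 0 → write 0, move -1, go to s1
s1 | 1[1]000001   read 1 → write _, move 0, go to sH
sH | 1[_]000001
Cell 5 holds 0 when M halts.

0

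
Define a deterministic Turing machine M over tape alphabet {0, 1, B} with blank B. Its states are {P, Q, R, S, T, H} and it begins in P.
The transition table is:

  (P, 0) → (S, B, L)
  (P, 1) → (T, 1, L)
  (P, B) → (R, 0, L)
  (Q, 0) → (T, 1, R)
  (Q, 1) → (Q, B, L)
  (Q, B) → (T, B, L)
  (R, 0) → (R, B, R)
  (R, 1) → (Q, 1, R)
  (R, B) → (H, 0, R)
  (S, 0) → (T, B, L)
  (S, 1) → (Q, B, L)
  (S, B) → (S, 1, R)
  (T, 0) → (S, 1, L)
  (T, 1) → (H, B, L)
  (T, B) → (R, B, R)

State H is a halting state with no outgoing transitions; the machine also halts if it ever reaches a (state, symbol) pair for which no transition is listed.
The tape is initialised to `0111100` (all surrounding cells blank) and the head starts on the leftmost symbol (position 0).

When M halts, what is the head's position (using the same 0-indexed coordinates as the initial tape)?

state=P head=0 tape=BBB[0]111100   (P,0)→(S,B,L)
state=S head=-1 tape=BB[B]B111100   (S,B)→(S,1,R)
state=S head=0 tape=BB1[B]111100   (S,B)→(S,1,R)
state=S head=1 tape=BB11[1]11100   (S,1)→(Q,B,L)
state=Q head=0 tape=BB1[1]B11100   (Q,1)→(Q,B,L)
state=Q head=-1 tape=BB[1]BB11100   (Q,1)→(Q,B,L)
state=Q head=-2 tape=B[B]BBB11100   (Q,B)→(T,B,L)
state=T head=-3 tape=[B]BBBB11100   (T,B)→(R,B,R)
state=R head=-2 tape=B[B]BBB11100   (R,B)→(H,0,R)
state=H head=-1 tape=B0[B]BB11100
At halt the head is at cell -1.

-1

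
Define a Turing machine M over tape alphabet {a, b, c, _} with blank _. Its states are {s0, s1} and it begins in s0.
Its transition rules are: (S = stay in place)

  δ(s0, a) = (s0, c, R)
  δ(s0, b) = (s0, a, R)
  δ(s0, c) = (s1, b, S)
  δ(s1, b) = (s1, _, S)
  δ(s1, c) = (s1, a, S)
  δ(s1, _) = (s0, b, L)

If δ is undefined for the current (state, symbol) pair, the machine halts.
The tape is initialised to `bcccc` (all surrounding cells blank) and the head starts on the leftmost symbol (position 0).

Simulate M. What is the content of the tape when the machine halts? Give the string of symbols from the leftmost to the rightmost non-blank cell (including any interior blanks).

cccca

state=s0 head=0 tape=[b]cccc_   (s0,b)→(s0,a,R)
state=s0 head=1 tape=a[c]ccc_   (s0,c)→(s1,b,S)
state=s1 head=1 tape=a[b]ccc_   (s1,b)→(s1,_,S)
state=s1 head=1 tape=a[_]ccc_   (s1,_)→(s0,b,L)
state=s0 head=0 tape=[a]bccc_   (s0,a)→(s0,c,R)
state=s0 head=1 tape=c[b]ccc_   (s0,b)→(s0,a,R)
state=s0 head=2 tape=ca[c]cc_   (s0,c)→(s1,b,S)
state=s1 head=2 tape=ca[b]cc_   (s1,b)→(s1,_,S)
state=s1 head=2 tape=ca[_]cc_   (s1,_)→(s0,b,L)
state=s0 head=1 tape=c[a]bcc_   (s0,a)→(s0,c,R)
state=s0 head=2 tape=cc[b]cc_   (s0,b)→(s0,a,R)
state=s0 head=3 tape=cca[c]c_   (s0,c)→(s1,b,S)
state=s1 head=3 tape=cca[b]c_   (s1,b)→(s1,_,S)
state=s1 head=3 tape=cca[_]c_   (s1,_)→(s0,b,L)
state=s0 head=2 tape=cc[a]bc_   (s0,a)→(s0,c,R)
state=s0 head=3 tape=ccc[b]c_   (s0,b)→(s0,a,R)
state=s0 head=4 tape=ccca[c]_   (s0,c)→(s1,b,S)
state=s1 head=4 tape=ccca[b]_   (s1,b)→(s1,_,S)
state=s1 head=4 tape=ccca[_]_   (s1,_)→(s0,b,L)
state=s0 head=3 tape=ccc[a]b_   (s0,a)→(s0,c,R)
state=s0 head=4 tape=cccc[b]_   (s0,b)→(s0,a,R)
state=s0 head=5 tape=cccca[_]
The non-blank tape span at halt is cccca.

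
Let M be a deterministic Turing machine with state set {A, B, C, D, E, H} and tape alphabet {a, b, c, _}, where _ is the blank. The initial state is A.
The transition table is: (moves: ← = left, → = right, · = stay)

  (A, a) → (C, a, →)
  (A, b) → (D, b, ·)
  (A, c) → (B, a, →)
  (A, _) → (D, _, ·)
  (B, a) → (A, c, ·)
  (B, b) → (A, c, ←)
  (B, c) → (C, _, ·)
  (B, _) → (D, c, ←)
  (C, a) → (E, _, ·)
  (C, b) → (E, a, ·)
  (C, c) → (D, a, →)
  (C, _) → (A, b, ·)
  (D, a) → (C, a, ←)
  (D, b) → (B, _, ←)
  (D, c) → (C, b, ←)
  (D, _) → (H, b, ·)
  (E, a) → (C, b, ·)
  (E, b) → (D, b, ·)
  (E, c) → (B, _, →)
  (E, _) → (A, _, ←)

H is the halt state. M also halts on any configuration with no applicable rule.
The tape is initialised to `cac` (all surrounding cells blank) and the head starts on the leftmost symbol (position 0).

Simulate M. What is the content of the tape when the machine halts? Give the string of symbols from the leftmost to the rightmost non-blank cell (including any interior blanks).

state=A head=0 tape=_[c]ac   (A,c)→(B,a,→)
state=B head=1 tape=_a[a]c   (B,a)→(A,c,·)
state=A head=1 tape=_a[c]c   (A,c)→(B,a,→)
state=B head=2 tape=_aa[c]   (B,c)→(C,_,·)
state=C head=2 tape=_aa[_]   (C,_)→(A,b,·)
state=A head=2 tape=_aa[b]   (A,b)→(D,b,·)
state=D head=2 tape=_aa[b]   (D,b)→(B,_,←)
state=B head=1 tape=_a[a]_   (B,a)→(A,c,·)
state=A head=1 tape=_a[c]_   (A,c)→(B,a,→)
state=B head=2 tape=_aa[_]   (B,_)→(D,c,←)
state=D head=1 tape=_a[a]c   (D,a)→(C,a,←)
state=C head=0 tape=_[a]ac   (C,a)→(E,_,·)
state=E head=0 tape=_[_]ac   (E,_)→(A,_,←)
state=A head=-1 tape=[_]_ac   (A,_)→(D,_,·)
state=D head=-1 tape=[_]_ac   (D,_)→(H,b,·)
state=H head=-1 tape=[b]_ac
The non-blank tape span at halt is b_ac.

b_ac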